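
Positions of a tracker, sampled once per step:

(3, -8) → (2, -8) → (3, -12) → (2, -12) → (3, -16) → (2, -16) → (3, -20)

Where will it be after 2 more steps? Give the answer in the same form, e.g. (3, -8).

(3, -24)

Step-to-step displacements: (-1, +0), (+1, -4), (-1, +0), (+1, -4), (-1, +0), (+1, -4) — a repeating cycle of length 2.
step 7: apply (-1, +0) → (2, -20)
step 8: apply (+1, -4) → (3, -24)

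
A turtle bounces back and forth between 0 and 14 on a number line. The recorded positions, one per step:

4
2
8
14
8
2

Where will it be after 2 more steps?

The value reflects between 0 and 14, moving 6 per step.
  step 6: 2 → 4
  step 7: 4 → 10

10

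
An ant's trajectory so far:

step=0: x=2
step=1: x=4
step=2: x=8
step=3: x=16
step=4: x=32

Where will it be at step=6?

x=128

Consecutive displacements +2, +4, +8, +16 scale by a factor of 2 each step.
step 5: 32 + 32 → x=64
step 6: 64 + 64 → x=128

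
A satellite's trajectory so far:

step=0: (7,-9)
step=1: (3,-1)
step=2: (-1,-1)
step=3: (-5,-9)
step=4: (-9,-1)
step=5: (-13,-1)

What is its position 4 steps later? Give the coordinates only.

(-29,-9)

First: linear, -4 per step → -29 at step 9.
Second: cycles through -9, -1, -1 every 3 steps. Step 9 lands at position 0 of the cycle → -9.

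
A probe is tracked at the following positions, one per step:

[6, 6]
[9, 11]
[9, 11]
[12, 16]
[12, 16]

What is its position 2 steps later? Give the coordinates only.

[15, 21]

Differencing gives [+3, +5], [+0, +0], [+3, +5], [+0, +0]. This is the pattern [+3, +5], [+0, +0] repeated.
step 5: apply [+3, +5] → [15, 21]
step 6: apply [+0, +0] → [15, 21]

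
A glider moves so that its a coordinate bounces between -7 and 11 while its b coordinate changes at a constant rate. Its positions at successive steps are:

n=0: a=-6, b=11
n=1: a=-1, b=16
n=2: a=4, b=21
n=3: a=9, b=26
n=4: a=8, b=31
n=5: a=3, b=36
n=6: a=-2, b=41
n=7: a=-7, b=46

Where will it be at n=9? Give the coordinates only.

a=3, b=56

The a coordinate reflects between -7 and 11, moving 5 per step.
  step 8: -7 → -2
  step 9: -2 → 3
The b coordinate changes by +5 each step: at step 9 it is 56.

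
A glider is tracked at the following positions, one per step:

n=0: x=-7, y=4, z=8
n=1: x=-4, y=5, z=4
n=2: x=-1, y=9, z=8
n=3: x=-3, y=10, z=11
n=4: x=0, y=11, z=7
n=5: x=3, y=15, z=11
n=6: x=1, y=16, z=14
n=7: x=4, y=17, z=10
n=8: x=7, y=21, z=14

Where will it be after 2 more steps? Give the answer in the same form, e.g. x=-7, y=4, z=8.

Differencing gives (+3,+1,-4), (+3,+4,+4), (-2,+1,+3), (+3,+1,-4), (+3,+4,+4), (-2,+1,+3), (+3,+1,-4), (+3,+4,+4). This is the pattern (+3,+1,-4), (+3,+4,+4), (-2,+1,+3) repeated.
step 9: apply (-2,+1,+3) → x=5, y=22, z=17
step 10: apply (+3,+1,-4) → x=8, y=23, z=13

x=8, y=23, z=13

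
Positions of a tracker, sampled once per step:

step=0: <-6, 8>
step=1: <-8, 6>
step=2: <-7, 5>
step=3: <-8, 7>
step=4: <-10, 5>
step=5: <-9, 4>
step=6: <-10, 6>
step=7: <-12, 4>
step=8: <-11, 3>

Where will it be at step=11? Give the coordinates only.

Differencing gives <-2, -2>, <+1, -1>, <-1, +2>, <-2, -2>, <+1, -1>, <-1, +2>, <-2, -2>, <+1, -1>. This is the pattern <-2, -2>, <+1, -1>, <-1, +2> repeated.
step 9: apply <-1, +2> → <-12, 5>
step 10: apply <-2, -2> → <-14, 3>
step 11: apply <+1, -1> → <-13, 2>

<-13, 2>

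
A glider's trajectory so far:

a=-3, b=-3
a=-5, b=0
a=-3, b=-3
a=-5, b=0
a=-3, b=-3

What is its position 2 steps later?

a=-3, b=-3

Step-to-step displacements: (-2, +3), (+2, -3), (-2, +3), (+2, -3); each is -1× the previous.
step 5: a=-3, b=-3 + (-2, +3) → a=-5, b=0
step 6: a=-5, b=0 + (+2, -3) → a=-3, b=-3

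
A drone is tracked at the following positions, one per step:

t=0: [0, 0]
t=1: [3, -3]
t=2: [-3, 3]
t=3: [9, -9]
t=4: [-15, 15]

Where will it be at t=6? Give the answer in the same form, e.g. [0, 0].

Step-to-step displacements: [+3, -3], [-6, +6], [+12, -12], [-24, +24]; each is -2× the previous.
step 5: [-15, 15] + [+48, -48] → [33, -33]
step 6: [33, -33] + [-96, +96] → [-63, 63]

[-63, 63]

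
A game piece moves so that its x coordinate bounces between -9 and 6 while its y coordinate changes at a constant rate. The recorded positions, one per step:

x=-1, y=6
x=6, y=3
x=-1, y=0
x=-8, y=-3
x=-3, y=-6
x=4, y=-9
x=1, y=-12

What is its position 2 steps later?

x=-5, y=-18

The x coordinate reflects between -9 and 6, moving 7 per step.
  step 7: 1 → -6
  step 8: -6 → -5
The y coordinate changes by -3 each step: at step 8 it is -18.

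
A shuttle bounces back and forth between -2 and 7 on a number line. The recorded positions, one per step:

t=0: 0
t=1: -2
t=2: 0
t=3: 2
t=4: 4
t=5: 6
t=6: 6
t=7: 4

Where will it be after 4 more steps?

0

The value reflects between -2 and 7, moving 2 per step.
  step 8: 4 → 2
  step 9: 2 → 0
  step 10: 0 → -2
  step 11: -2 → 0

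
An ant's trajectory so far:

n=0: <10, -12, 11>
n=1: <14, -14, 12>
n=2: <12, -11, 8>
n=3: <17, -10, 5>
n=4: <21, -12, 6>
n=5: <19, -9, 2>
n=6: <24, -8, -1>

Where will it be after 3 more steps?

<31, -6, -7>

Differencing gives <+4, -2, +1>, <-2, +3, -4>, <+5, +1, -3>, <+4, -2, +1>, <-2, +3, -4>, <+5, +1, -3>. This is the pattern <+4, -2, +1>, <-2, +3, -4>, <+5, +1, -3> repeated.
step 7: apply <+4, -2, +1> → <28, -10, 0>
step 8: apply <-2, +3, -4> → <26, -7, -4>
step 9: apply <+5, +1, -3> → <31, -6, -7>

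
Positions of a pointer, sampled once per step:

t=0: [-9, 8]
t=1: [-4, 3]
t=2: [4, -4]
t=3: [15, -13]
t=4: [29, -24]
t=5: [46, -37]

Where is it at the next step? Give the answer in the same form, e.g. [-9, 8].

Taking differences between consecutive positions: [+5, -5], [+8, -7], [+11, -9], [+14, -11], [+17, -13]. These grow by [+3, -2] each step.
step 6: [46, -37] + [+20, -15] → [66, -52]

[66, -52]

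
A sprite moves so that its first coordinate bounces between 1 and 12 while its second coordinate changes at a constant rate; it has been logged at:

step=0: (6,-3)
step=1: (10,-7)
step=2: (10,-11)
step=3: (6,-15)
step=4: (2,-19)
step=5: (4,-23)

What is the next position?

The first coordinate travels 4 per step and bounces off the walls at 1 and 12.
  step 6: 4 → 8
The second coordinate changes by -4 each step: at step 6 it is -27.

(8,-27)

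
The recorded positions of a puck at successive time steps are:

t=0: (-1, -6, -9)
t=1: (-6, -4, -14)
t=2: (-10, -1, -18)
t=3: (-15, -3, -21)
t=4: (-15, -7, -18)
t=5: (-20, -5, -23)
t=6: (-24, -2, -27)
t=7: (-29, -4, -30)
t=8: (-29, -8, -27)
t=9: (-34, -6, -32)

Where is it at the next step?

(-38, -3, -36)

Step-to-step displacements: (-5, +2, -5), (-4, +3, -4), (-5, -2, -3), (+0, -4, +3), (-5, +2, -5), (-4, +3, -4), (-5, -2, -3), (+0, -4, +3), (-5, +2, -5) — a repeating cycle of length 4.
step 10: apply (-4, +3, -4) → (-38, -3, -36)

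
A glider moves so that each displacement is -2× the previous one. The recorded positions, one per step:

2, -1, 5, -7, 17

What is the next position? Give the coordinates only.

Step-to-step displacements: -3, +6, -12, +24; each is -2× the previous.
step 5: 17 − 48 → -31

-31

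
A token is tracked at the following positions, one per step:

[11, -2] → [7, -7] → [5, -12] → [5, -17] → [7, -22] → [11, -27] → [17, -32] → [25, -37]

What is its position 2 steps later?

[47, -47]

First differences are [-4, -5], [-2, -5], [+0, -5], [+2, -5], [+4, -5], [+6, -5], [+8, -5]; their common second difference is [+2, +0] (constant acceleration).
step 8: [25, -37] + [+10, -5] → [35, -42]
step 9: [35, -42] + [+12, -5] → [47, -47]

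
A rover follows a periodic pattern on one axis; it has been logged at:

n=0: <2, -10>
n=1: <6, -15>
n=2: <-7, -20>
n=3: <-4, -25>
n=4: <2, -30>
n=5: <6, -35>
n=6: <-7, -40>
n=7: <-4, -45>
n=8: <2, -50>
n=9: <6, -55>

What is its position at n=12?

<2, -70>

The first coordinate repeats the cycle [2, 6, -7, -4] with period 4; step 12 mod 4 = 0, giving 2.
The second coordinate changes by -5 each step, so at step 12 it is -10 + 12·(-5) = -70.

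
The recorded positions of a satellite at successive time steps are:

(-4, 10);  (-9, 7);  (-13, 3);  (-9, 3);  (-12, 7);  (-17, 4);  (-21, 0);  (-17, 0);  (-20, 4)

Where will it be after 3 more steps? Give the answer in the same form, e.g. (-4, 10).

(-25, -3)

Differencing gives (-5, -3), (-4, -4), (+4, +0), (-3, +4), (-5, -3), (-4, -4), (+4, +0), (-3, +4). This is the pattern (-5, -3), (-4, -4), (+4, +0), (-3, +4) repeated.
step 9: apply (-5, -3) → (-25, 1)
step 10: apply (-4, -4) → (-29, -3)
step 11: apply (+4, +0) → (-25, -3)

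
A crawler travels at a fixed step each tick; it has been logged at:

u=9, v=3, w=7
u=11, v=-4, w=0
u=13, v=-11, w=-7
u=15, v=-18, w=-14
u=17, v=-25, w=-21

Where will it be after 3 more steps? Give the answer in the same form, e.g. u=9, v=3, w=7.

The position changes by (+2, -7, -7) every step.
step 5: u=17, v=-25, w=-21 + (+2, -7, -7) → u=19, v=-32, w=-28
step 6: u=19, v=-32, w=-28 + (+2, -7, -7) → u=21, v=-39, w=-35
step 7: u=21, v=-39, w=-35 + (+2, -7, -7) → u=23, v=-46, w=-42

u=23, v=-46, w=-42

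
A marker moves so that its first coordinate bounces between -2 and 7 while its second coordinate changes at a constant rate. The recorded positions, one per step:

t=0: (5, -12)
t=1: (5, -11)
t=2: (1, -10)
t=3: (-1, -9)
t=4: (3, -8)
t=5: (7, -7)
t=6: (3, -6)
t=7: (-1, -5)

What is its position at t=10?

(5, -2)

The first coordinate reflects between -2 and 7, moving 4 per step.
  step 8: -1 → 1
  step 9: 1 → 5
  step 10: 5 → 5
The second coordinate changes by +1 each step: at step 10 it is -2.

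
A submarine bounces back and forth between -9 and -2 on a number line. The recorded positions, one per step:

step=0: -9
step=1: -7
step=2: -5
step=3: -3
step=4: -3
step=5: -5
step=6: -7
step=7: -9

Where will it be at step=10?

The value travels 2 per step and bounces off the walls at -9 and -2.
  step 8: -9 → -7
  step 9: -7 → -5
  step 10: -5 → -3

-3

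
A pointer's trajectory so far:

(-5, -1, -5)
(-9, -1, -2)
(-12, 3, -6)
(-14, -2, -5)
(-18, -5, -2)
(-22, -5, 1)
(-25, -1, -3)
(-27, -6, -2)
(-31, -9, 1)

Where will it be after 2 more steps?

(-38, -5, 0)

The moves between consecutive positions are (-4, +0, +3), (-3, +4, -4), (-2, -5, +1), (-4, -3, +3), (-4, +0, +3), (-3, +4, -4), (-2, -5, +1), (-4, -3, +3); they repeat the 4-cycle [(-4, +0, +3), (-3, +4, -4), (-2, -5, +1), (-4, -3, +3)].
step 9: apply (-4, +0, +3) → (-35, -9, 4)
step 10: apply (-3, +4, -4) → (-38, -5, 0)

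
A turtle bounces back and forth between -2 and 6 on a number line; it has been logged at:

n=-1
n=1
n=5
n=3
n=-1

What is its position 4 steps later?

The value reflects between -2 and 6, moving 4 per step.
  step 5: -1 → 1
  step 6: 1 → 5
  step 7: 5 → 3
  step 8: 3 → -1

n=-1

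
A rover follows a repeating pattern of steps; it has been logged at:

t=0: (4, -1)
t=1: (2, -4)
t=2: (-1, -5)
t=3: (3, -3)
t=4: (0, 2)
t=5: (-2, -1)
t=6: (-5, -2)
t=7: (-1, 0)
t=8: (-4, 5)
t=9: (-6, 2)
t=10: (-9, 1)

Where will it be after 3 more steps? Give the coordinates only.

The moves between consecutive positions are (-2, -3), (-3, -1), (+4, +2), (-3, +5), (-2, -3), (-3, -1), (+4, +2), (-3, +5), (-2, -3), (-3, -1); they repeat the 4-cycle [(-2, -3), (-3, -1), (+4, +2), (-3, +5)].
step 11: apply (+4, +2) → (-5, 3)
step 12: apply (-3, +5) → (-8, 8)
step 13: apply (-2, -3) → (-10, 5)

(-10, 5)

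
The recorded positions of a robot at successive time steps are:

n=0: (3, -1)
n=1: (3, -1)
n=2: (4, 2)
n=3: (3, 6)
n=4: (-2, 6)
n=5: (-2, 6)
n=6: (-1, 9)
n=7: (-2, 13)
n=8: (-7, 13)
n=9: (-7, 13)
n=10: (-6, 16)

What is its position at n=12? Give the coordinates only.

(-12, 20)

The moves between consecutive positions are (+0, +0), (+1, +3), (-1, +4), (-5, +0), (+0, +0), (+1, +3), (-1, +4), (-5, +0), (+0, +0), (+1, +3); they repeat the 4-cycle [(+0, +0), (+1, +3), (-1, +4), (-5, +0)].
step 11: apply (-1, +4) → (-7, 20)
step 12: apply (-5, +0) → (-12, 20)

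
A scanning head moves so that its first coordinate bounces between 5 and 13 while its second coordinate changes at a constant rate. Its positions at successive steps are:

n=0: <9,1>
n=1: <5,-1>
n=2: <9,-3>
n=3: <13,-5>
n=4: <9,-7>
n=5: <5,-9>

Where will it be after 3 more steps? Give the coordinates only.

The first coordinate reflects between 5 and 13, moving 4 per step.
  step 6: 5 → 9
  step 7: 9 → 13
  step 8: 13 → 9
The second coordinate changes by -2 each step: at step 8 it is -15.

<9,-15>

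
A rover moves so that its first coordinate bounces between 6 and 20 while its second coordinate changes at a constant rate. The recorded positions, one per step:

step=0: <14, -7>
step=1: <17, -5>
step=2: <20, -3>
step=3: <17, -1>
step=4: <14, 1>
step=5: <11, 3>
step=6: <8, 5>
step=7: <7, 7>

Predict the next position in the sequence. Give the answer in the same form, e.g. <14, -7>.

<10, 9>

The first coordinate travels 3 per step and bounces off the walls at 6 and 20.
  step 8: 7 → 10
The second coordinate changes by +2 each step: at step 8 it is 9.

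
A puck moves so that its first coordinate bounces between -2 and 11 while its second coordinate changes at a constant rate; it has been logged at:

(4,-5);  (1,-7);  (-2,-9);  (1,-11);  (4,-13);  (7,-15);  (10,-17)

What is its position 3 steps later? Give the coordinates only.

The first coordinate travels 3 per step and bounces off the walls at -2 and 11.
  step 7: 10 → 9
  step 8: 9 → 6
  step 9: 6 → 3
The second coordinate changes by -2 each step: at step 9 it is -23.

(3,-23)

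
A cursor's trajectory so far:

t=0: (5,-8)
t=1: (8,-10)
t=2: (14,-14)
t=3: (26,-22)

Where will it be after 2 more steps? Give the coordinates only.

(98,-70)

Step-to-step displacements: (+3,-2), (+6,-4), (+12,-8); each is 2× the previous.
step 4: (26,-22) + (+24,-16) → (50,-38)
step 5: (50,-38) + (+48,-32) → (98,-70)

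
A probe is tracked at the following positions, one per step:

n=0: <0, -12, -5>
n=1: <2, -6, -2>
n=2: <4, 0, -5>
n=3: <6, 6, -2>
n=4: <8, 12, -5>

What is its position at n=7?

First: linear, +2 per step → 14 at step 7.
Second: linear, +6 per step → 30 at step 7.
Third: cycles through -5, -2 every 2 steps. Step 7 lands at position 1 of the cycle → -2.

<14, 30, -2>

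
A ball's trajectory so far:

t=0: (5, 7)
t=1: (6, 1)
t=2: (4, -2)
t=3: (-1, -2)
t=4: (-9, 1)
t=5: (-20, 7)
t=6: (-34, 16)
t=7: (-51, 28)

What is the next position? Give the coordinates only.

(-71, 43)

Taking differences between consecutive positions: (+1, -6), (-2, -3), (-5, +0), (-8, +3), (-11, +6), (-14, +9), (-17, +12). These grow by (-3, +3) each step.
step 8: (-51, 28) + (-20, +15) → (-71, 43)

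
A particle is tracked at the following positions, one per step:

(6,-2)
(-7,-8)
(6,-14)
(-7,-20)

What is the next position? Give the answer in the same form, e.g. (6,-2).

First: cycles through 6, -7 every 2 steps. Step 4 lands at position 0 of the cycle → 6.
Second: linear, -6 per step → -26 at step 4.

(6,-26)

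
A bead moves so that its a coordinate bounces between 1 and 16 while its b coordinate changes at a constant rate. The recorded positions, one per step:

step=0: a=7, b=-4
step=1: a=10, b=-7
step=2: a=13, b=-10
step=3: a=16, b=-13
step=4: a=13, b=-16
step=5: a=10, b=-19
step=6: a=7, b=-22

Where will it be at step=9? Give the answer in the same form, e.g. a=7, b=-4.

a=4, b=-31

The a coordinate reflects between 1 and 16, moving 3 per step.
  step 7: 7 → 4
  step 8: 4 → 1
  step 9: 1 → 4
The b coordinate changes by -3 each step: at step 9 it is -31.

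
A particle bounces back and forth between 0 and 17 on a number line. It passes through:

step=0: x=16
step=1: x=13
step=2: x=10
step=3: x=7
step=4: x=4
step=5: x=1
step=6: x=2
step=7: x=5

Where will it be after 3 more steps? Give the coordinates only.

The value reflects between 0 and 17, moving 3 per step.
  step 8: 5 → 8
  step 9: 8 → 11
  step 10: 11 → 14

x=14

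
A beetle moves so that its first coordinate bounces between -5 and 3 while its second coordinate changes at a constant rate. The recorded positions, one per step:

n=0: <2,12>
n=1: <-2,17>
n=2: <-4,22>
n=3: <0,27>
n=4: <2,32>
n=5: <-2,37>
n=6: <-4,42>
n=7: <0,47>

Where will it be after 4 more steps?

The first coordinate travels 4 per step and bounces off the walls at -5 and 3.
  step 8: 0 → 2
  step 9: 2 → -2
  step 10: -2 → -4
  step 11: -4 → 0
The second coordinate changes by +5 each step: at step 11 it is 67.

<0,67>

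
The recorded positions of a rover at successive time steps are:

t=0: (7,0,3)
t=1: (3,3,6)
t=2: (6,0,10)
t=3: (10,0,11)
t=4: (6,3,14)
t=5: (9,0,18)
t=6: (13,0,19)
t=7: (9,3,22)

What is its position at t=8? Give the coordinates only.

(12,0,26)

Differencing gives (-4,+3,+3), (+3,-3,+4), (+4,+0,+1), (-4,+3,+3), (+3,-3,+4), (+4,+0,+1), (-4,+3,+3). This is the pattern (-4,+3,+3), (+3,-3,+4), (+4,+0,+1) repeated.
step 8: apply (+3,-3,+4) → (12,0,26)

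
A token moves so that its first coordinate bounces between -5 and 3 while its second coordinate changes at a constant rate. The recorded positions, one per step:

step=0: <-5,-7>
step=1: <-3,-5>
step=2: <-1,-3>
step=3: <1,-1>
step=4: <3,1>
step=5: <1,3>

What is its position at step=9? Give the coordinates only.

The first coordinate travels 2 per step and bounces off the walls at -5 and 3.
  step 6: 1 → -1
  step 7: -1 → -3
  step 8: -3 → -5
  step 9: -5 → -3
The second coordinate changes by +2 each step: at step 9 it is 11.

<-3,11>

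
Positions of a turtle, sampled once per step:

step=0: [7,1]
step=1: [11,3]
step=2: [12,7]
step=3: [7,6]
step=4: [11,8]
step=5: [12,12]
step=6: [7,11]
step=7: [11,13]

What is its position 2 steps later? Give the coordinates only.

The moves between consecutive positions are [+4,+2], [+1,+4], [-5,-1], [+4,+2], [+1,+4], [-5,-1], [+4,+2]; they repeat the 3-cycle [[+4,+2], [+1,+4], [-5,-1]].
step 8: apply [+1,+4] → [12,17]
step 9: apply [-5,-1] → [7,16]

[7,16]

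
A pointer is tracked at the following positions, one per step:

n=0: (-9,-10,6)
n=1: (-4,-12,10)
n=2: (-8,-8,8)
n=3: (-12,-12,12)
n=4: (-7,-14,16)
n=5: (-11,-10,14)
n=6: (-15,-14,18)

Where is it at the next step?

(-10,-16,22)

Differencing gives (+5,-2,+4), (-4,+4,-2), (-4,-4,+4), (+5,-2,+4), (-4,+4,-2), (-4,-4,+4). This is the pattern (+5,-2,+4), (-4,+4,-2), (-4,-4,+4) repeated.
step 7: apply (+5,-2,+4) → (-10,-16,22)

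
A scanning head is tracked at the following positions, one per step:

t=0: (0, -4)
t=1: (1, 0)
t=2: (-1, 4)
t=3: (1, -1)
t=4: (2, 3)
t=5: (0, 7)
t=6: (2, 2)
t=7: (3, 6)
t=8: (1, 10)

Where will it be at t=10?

(4, 9)

Step-to-step displacements: (+1, +4), (-2, +4), (+2, -5), (+1, +4), (-2, +4), (+2, -5), (+1, +4), (-2, +4) — a repeating cycle of length 3.
step 9: apply (+2, -5) → (3, 5)
step 10: apply (+1, +4) → (4, 9)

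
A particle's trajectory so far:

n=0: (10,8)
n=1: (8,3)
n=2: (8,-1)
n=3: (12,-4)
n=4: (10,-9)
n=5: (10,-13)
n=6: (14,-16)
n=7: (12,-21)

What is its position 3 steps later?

(14,-33)

The moves between consecutive positions are (-2,-5), (+0,-4), (+4,-3), (-2,-5), (+0,-4), (+4,-3), (-2,-5); they repeat the 3-cycle [(-2,-5), (+0,-4), (+4,-3)].
step 8: apply (+0,-4) → (12,-25)
step 9: apply (+4,-3) → (16,-28)
step 10: apply (-2,-5) → (14,-33)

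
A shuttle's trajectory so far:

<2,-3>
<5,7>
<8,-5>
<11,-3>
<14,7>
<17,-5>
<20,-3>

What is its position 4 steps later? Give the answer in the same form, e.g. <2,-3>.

<32,7>

The first coordinate changes by +3 each step, so at step 10 it is 2 + 10·(3) = 32.
The second coordinate repeats the cycle [-3, 7, -5] with period 3; step 10 mod 3 = 1, giving 7.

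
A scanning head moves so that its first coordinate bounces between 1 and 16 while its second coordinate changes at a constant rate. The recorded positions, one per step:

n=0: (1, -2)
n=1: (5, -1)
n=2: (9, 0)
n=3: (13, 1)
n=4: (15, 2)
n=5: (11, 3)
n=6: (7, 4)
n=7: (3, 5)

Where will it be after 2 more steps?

The first coordinate reflects between 1 and 16, moving 4 per step.
  step 8: 3 → 3
  step 9: 3 → 7
The second coordinate changes by +1 each step: at step 9 it is 7.

(7, 7)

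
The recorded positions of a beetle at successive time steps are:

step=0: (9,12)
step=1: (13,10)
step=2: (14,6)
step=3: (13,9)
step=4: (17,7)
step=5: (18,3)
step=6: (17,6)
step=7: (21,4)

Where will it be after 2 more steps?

The moves between consecutive positions are (+4,-2), (+1,-4), (-1,+3), (+4,-2), (+1,-4), (-1,+3), (+4,-2); they repeat the 3-cycle [(+4,-2), (+1,-4), (-1,+3)].
step 8: apply (+1,-4) → (22,0)
step 9: apply (-1,+3) → (21,3)

(21,3)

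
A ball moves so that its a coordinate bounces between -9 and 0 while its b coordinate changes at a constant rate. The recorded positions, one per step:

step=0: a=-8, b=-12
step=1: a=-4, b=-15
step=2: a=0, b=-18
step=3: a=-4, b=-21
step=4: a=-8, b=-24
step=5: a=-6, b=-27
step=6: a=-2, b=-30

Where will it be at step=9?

a=-8, b=-39

The a coordinate reflects between -9 and 0, moving 4 per step.
  step 7: -2 → -2
  step 8: -2 → -6
  step 9: -6 → -8
The b coordinate changes by -3 each step: at step 9 it is -39.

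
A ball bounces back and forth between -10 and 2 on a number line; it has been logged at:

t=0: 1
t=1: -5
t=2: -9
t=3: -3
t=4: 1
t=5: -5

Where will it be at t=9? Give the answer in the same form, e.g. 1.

-5

The value travels 6 per step and bounces off the walls at -10 and 2.
  step 6: -5 → -9
  step 7: -9 → -3
  step 8: -3 → 1
  step 9: 1 → -5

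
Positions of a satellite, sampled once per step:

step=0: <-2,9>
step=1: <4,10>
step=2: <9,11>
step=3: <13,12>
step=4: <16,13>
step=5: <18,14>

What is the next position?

Successive displacements: <+6,+1>, <+5,+1>, <+4,+1>, <+3,+1>, <+2,+1> — each changes by <-1,+0>.
step 6: <18,14> + <+1,+1> → <19,15>

<19,15>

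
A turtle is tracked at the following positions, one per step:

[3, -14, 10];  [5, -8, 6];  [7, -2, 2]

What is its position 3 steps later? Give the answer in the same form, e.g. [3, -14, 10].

[13, 16, -10]

The position changes by [+2, +6, -4] every step.
step 3: [7, -2, 2] + [+2, +6, -4] → [9, 4, -2]
step 4: [9, 4, -2] + [+2, +6, -4] → [11, 10, -6]
step 5: [11, 10, -6] + [+2, +6, -4] → [13, 16, -10]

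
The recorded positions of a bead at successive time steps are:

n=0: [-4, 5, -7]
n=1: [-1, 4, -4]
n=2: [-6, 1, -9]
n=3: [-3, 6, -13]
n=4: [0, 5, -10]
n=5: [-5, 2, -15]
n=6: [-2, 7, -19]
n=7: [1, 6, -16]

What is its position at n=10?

[2, 7, -22]

Step-to-step displacements: [+3, -1, +3], [-5, -3, -5], [+3, +5, -4], [+3, -1, +3], [-5, -3, -5], [+3, +5, -4], [+3, -1, +3] — a repeating cycle of length 3.
step 8: apply [-5, -3, -5] → [-4, 3, -21]
step 9: apply [+3, +5, -4] → [-1, 8, -25]
step 10: apply [+3, -1, +3] → [2, 7, -22]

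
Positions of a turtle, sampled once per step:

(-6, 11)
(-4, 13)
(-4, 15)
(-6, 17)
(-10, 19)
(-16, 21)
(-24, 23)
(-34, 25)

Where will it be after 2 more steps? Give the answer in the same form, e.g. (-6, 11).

(-60, 29)

Taking differences between consecutive positions: (+2, +2), (+0, +2), (-2, +2), (-4, +2), (-6, +2), (-8, +2), (-10, +2). These grow by (-2, +0) each step.
step 8: (-34, 25) + (-12, +2) → (-46, 27)
step 9: (-46, 27) + (-14, +2) → (-60, 29)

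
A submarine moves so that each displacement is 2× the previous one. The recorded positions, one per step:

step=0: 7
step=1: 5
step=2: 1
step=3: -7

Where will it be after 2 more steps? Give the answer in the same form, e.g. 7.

-55

Consecutive displacements -2, -4, -8 scale by a factor of 2 each step.
step 4: -7 − 16 → -23
step 5: -23 − 32 → -55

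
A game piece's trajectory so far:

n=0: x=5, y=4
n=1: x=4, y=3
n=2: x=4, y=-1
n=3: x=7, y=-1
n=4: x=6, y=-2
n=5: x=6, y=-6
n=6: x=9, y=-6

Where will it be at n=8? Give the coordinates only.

x=8, y=-11

The moves between consecutive positions are (-1, -1), (+0, -4), (+3, +0), (-1, -1), (+0, -4), (+3, +0); they repeat the 3-cycle [(-1, -1), (+0, -4), (+3, +0)].
step 7: apply (-1, -1) → x=8, y=-7
step 8: apply (+0, -4) → x=8, y=-11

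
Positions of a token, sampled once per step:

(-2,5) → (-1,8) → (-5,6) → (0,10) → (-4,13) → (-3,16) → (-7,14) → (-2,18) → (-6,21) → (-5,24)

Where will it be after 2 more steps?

(-4,26)

Step-to-step displacements: (+1,+3), (-4,-2), (+5,+4), (-4,+3), (+1,+3), (-4,-2), (+5,+4), (-4,+3), (+1,+3) — a repeating cycle of length 4.
step 10: apply (-4,-2) → (-9,22)
step 11: apply (+5,+4) → (-4,26)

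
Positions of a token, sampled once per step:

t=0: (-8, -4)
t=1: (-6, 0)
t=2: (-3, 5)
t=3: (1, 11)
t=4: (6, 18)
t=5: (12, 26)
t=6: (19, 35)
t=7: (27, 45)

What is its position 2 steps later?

Taking differences between consecutive positions: (+2, +4), (+3, +5), (+4, +6), (+5, +7), (+6, +8), (+7, +9), (+8, +10). These grow by (+1, +1) each step.
step 8: (27, 45) + (+9, +11) → (36, 56)
step 9: (36, 56) + (+10, +12) → (46, 68)

(46, 68)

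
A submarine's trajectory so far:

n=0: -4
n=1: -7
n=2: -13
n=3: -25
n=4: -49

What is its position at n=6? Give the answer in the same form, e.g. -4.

The jumps are -3, -6, -12, -24 — a geometric progression with ratio 2.
step 5: -49 − 48 → -97
step 6: -97 − 96 → -193

-193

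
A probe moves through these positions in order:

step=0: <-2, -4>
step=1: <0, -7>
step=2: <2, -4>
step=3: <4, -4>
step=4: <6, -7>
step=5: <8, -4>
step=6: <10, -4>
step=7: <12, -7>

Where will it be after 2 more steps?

<16, -4>

First: linear, +2 per step → 16 at step 9.
Second: cycles through -4, -7, -4 every 3 steps. Step 9 lands at position 0 of the cycle → -4.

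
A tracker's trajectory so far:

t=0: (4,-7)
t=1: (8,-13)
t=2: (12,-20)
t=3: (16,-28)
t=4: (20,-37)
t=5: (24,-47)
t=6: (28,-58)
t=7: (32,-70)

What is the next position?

First differences are (+4,-6), (+4,-7), (+4,-8), (+4,-9), (+4,-10), (+4,-11), (+4,-12); their common second difference is (+0,-1) (constant acceleration).
step 8: (32,-70) + (+4,-13) → (36,-83)

(36,-83)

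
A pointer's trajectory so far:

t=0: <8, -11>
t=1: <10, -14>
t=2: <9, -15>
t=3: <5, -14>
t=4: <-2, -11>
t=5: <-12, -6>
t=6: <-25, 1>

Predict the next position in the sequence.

Successive displacements: <+2, -3>, <-1, -1>, <-4, +1>, <-7, +3>, <-10, +5>, <-13, +7> — each changes by <-3, +2>.
step 7: <-25, 1> + <-16, +9> → <-41, 10>

<-41, 10>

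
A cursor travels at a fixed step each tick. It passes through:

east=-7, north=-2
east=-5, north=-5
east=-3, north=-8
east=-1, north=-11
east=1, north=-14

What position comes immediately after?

Each step adds (+2, -3) to the position.
step 5: east=1, north=-14 + (+2, -3) → east=3, north=-17

east=3, north=-17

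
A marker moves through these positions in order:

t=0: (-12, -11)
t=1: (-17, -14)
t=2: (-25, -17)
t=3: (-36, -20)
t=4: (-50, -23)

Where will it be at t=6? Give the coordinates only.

(-87, -29)

Successive displacements: (-5, -3), (-8, -3), (-11, -3), (-14, -3) — each changes by (-3, +0).
step 5: (-50, -23) + (-17, -3) → (-67, -26)
step 6: (-67, -26) + (-20, -3) → (-87, -29)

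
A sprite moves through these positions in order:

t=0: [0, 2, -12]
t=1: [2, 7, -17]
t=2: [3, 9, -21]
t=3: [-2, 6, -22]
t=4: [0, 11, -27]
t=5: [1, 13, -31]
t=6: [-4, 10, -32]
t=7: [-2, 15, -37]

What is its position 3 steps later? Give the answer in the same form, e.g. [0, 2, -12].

Step-to-step displacements: [+2, +5, -5], [+1, +2, -4], [-5, -3, -1], [+2, +5, -5], [+1, +2, -4], [-5, -3, -1], [+2, +5, -5] — a repeating cycle of length 3.
step 8: apply [+1, +2, -4] → [-1, 17, -41]
step 9: apply [-5, -3, -1] → [-6, 14, -42]
step 10: apply [+2, +5, -5] → [-4, 19, -47]

[-4, 19, -47]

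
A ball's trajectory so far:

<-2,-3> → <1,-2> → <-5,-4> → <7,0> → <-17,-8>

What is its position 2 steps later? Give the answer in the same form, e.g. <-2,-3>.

<-65,-24>

Consecutive displacements <+3,+1>, <-6,-2>, <+12,+4>, <-24,-8> scale by a factor of -2 each step.
step 5: <-17,-8> + <+48,+16> → <31,8>
step 6: <31,8> + <-96,-32> → <-65,-24>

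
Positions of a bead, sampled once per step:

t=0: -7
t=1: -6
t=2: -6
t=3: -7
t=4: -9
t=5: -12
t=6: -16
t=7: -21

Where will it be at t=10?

First differences are +1, +0, -1, -2, -3, -4, -5; their common second difference is -1 (constant acceleration).
step 8: -21 − 6 → -27
step 9: -27 − 7 → -34
step 10: -34 − 8 → -42

-42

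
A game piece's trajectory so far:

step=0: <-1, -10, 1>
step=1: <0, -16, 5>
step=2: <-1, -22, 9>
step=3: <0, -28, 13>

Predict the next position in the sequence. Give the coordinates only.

The first coordinate repeats the cycle [-1, 0] with period 2; step 4 mod 2 = 0, giving -1.
The second coordinate changes by -6 each step, so at step 4 it is -10 + 4·(-6) = -34.
The third coordinate changes by +4 each step, so at step 4 it is 1 + 4·(4) = 17.

<-1, -34, 17>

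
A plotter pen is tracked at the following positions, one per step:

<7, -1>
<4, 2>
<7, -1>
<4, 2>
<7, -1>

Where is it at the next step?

Consecutive displacements <-3, +3>, <+3, -3>, <-3, +3>, <+3, -3> scale by a factor of -1 each step.
step 5: <7, -1> + <-3, +3> → <4, 2>

<4, 2>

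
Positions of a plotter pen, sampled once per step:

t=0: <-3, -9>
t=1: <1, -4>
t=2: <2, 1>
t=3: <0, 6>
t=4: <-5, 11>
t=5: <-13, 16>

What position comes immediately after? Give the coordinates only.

Successive displacements: <+4, +5>, <+1, +5>, <-2, +5>, <-5, +5>, <-8, +5> — each changes by <-3, +0>.
step 6: <-13, 16> + <-11, +5> → <-24, 21>

<-24, 21>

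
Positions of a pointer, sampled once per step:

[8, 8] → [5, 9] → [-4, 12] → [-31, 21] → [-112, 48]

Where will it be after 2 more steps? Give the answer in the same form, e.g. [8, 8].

The jumps are [-3, +1], [-9, +3], [-27, +9], [-81, +27] — a geometric progression with ratio 3.
step 5: [-112, 48] + [-243, +81] → [-355, 129]
step 6: [-355, 129] + [-729, +243] → [-1084, 372]

[-1084, 372]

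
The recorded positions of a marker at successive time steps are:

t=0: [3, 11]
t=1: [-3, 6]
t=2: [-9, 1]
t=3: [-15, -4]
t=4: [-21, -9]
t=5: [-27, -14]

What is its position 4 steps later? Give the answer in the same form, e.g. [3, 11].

The position changes by [-6, -5] every step.
step 6: [-27, -14] + [-6, -5] → [-33, -19]
step 7: [-33, -19] + [-6, -5] → [-39, -24]
step 8: [-39, -24] + [-6, -5] → [-45, -29]
step 9: [-45, -29] + [-6, -5] → [-51, -34]

[-51, -34]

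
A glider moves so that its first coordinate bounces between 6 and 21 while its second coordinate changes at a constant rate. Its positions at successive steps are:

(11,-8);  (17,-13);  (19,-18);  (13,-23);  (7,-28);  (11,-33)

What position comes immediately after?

The first coordinate travels 6 per step and bounces off the walls at 6 and 21.
  step 6: 11 → 17
The second coordinate changes by -5 each step: at step 6 it is -38.

(17,-38)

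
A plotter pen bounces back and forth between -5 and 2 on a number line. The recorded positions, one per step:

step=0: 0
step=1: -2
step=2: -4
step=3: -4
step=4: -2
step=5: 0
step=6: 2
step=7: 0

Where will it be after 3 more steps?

-4

The value travels 2 per step and bounces off the walls at -5 and 2.
  step 8: 0 → -2
  step 9: -2 → -4
  step 10: -4 → -4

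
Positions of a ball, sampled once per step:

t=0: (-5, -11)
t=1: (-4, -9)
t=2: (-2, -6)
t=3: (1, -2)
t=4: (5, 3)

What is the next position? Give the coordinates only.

(10, 9)

First differences are (+1, +2), (+2, +3), (+3, +4), (+4, +5); their common second difference is (+1, +1) (constant acceleration).
step 5: (5, 3) + (+5, +6) → (10, 9)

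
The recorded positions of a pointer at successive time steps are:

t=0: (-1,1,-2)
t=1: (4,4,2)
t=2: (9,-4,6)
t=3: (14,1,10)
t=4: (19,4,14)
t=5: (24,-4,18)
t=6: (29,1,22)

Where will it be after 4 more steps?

(49,4,38)

First: linear, +5 per step → 49 at step 10.
Second: cycles through 1, 4, -4 every 3 steps. Step 10 lands at position 1 of the cycle → 4.
Third: linear, +4 per step → 38 at step 10.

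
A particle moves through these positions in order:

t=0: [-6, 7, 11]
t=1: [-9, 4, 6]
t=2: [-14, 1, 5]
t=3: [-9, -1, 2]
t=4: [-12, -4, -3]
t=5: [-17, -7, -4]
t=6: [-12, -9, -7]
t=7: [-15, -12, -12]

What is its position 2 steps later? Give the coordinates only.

[-15, -17, -16]

Differencing gives [-3, -3, -5], [-5, -3, -1], [+5, -2, -3], [-3, -3, -5], [-5, -3, -1], [+5, -2, -3], [-3, -3, -5]. This is the pattern [-3, -3, -5], [-5, -3, -1], [+5, -2, -3] repeated.
step 8: apply [-5, -3, -1] → [-20, -15, -13]
step 9: apply [+5, -2, -3] → [-15, -17, -16]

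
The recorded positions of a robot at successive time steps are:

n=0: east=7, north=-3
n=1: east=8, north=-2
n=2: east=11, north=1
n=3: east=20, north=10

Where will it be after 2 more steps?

east=128, north=118

The jumps are (+1,+1), (+3,+3), (+9,+9) — a geometric progression with ratio 3.
step 4: east=20, north=10 + (+27,+27) → east=47, north=37
step 5: east=47, north=37 + (+81,+81) → east=128, north=118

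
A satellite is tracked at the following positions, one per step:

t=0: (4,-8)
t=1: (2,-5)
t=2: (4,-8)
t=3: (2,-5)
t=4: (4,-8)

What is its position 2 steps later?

Step-to-step displacements: (-2,+3), (+2,-3), (-2,+3), (+2,-3); each is -1× the previous.
step 5: (4,-8) + (-2,+3) → (2,-5)
step 6: (2,-5) + (+2,-3) → (4,-8)

(4,-8)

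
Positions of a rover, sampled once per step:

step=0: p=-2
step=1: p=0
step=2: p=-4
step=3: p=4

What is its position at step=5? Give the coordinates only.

p=20

Step-to-step displacements: +2, -4, +8; each is -2× the previous.
step 4: 4 − 16 → p=-12
step 5: -12 + 32 → p=20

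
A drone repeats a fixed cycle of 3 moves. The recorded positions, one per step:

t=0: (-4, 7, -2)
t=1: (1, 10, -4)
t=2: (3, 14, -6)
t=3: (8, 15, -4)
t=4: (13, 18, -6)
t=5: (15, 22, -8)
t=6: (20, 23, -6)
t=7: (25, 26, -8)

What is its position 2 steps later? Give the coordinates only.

The moves between consecutive positions are (+5, +3, -2), (+2, +4, -2), (+5, +1, +2), (+5, +3, -2), (+2, +4, -2), (+5, +1, +2), (+5, +3, -2); they repeat the 3-cycle [(+5, +3, -2), (+2, +4, -2), (+5, +1, +2)].
step 8: apply (+2, +4, -2) → (27, 30, -10)
step 9: apply (+5, +1, +2) → (32, 31, -8)

(32, 31, -8)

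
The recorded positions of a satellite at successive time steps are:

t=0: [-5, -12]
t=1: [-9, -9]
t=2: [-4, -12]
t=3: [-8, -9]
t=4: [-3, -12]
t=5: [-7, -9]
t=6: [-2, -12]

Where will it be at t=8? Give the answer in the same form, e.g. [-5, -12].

Step-to-step displacements: [-4, +3], [+5, -3], [-4, +3], [+5, -3], [-4, +3], [+5, -3] — a repeating cycle of length 2.
step 7: apply [-4, +3] → [-6, -9]
step 8: apply [+5, -3] → [-1, -12]

[-1, -12]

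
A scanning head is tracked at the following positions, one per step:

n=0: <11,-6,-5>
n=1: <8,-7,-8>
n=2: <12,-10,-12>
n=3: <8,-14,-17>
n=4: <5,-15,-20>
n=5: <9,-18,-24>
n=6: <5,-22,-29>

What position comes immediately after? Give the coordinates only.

<2,-23,-32>

Step-to-step displacements: <-3,-1,-3>, <+4,-3,-4>, <-4,-4,-5>, <-3,-1,-3>, <+4,-3,-4>, <-4,-4,-5> — a repeating cycle of length 3.
step 7: apply <-3,-1,-3> → <2,-23,-32>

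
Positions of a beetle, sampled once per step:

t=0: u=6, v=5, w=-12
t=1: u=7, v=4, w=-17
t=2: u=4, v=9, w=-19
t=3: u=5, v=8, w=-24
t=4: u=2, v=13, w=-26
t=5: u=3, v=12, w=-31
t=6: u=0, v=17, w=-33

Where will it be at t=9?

u=-1, v=20, w=-45

Differencing gives (+1,-1,-5), (-3,+5,-2), (+1,-1,-5), (-3,+5,-2), (+1,-1,-5), (-3,+5,-2). This is the pattern (+1,-1,-5), (-3,+5,-2) repeated.
step 7: apply (+1,-1,-5) → u=1, v=16, w=-38
step 8: apply (-3,+5,-2) → u=-2, v=21, w=-40
step 9: apply (+1,-1,-5) → u=-1, v=20, w=-45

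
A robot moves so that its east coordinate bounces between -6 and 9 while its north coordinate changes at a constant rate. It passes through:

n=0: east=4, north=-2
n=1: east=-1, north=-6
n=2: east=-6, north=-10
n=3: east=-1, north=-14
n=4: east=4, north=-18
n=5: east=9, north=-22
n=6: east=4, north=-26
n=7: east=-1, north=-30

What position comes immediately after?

east=-6, north=-34

The east coordinate travels 5 per step and bounces off the walls at -6 and 9.
  step 8: -1 → -6
The north coordinate changes by -4 each step: at step 8 it is -34.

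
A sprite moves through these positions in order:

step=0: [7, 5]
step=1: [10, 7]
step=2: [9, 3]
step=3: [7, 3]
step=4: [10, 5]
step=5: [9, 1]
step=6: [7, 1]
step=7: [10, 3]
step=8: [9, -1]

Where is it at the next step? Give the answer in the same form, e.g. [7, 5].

The moves between consecutive positions are [+3, +2], [-1, -4], [-2, +0], [+3, +2], [-1, -4], [-2, +0], [+3, +2], [-1, -4]; they repeat the 3-cycle [[+3, +2], [-1, -4], [-2, +0]].
step 9: apply [-2, +0] → [7, -1]

[7, -1]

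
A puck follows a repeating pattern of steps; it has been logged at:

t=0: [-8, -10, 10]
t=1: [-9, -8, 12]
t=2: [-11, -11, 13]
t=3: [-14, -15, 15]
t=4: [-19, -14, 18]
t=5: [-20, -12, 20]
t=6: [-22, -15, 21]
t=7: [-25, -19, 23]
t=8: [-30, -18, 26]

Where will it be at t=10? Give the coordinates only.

The moves between consecutive positions are [-1, +2, +2], [-2, -3, +1], [-3, -4, +2], [-5, +1, +3], [-1, +2, +2], [-2, -3, +1], [-3, -4, +2], [-5, +1, +3]; they repeat the 4-cycle [[-1, +2, +2], [-2, -3, +1], [-3, -4, +2], [-5, +1, +3]].
step 9: apply [-1, +2, +2] → [-31, -16, 28]
step 10: apply [-2, -3, +1] → [-33, -19, 29]

[-33, -19, 29]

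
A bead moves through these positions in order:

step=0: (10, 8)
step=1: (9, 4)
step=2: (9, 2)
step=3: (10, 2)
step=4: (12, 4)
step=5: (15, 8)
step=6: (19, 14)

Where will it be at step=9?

First differences are (-1, -4), (+0, -2), (+1, +0), (+2, +2), (+3, +4), (+4, +6); their common second difference is (+1, +2) (constant acceleration).
step 7: (19, 14) + (+5, +8) → (24, 22)
step 8: (24, 22) + (+6, +10) → (30, 32)
step 9: (30, 32) + (+7, +12) → (37, 44)

(37, 44)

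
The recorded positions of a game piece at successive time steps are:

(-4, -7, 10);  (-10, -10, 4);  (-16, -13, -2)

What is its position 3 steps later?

Each step adds (-6, -3, -6) to the position.
step 3: (-16, -13, -2) + (-6, -3, -6) → (-22, -16, -8)
step 4: (-22, -16, -8) + (-6, -3, -6) → (-28, -19, -14)
step 5: (-28, -19, -14) + (-6, -3, -6) → (-34, -22, -20)

(-34, -22, -20)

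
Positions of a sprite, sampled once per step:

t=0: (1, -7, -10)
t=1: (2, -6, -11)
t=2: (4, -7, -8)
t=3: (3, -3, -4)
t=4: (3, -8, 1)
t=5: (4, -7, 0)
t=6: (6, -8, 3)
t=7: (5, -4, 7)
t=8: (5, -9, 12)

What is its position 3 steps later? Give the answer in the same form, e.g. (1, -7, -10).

(7, -5, 18)

Differencing gives (+1, +1, -1), (+2, -1, +3), (-1, +4, +4), (+0, -5, +5), (+1, +1, -1), (+2, -1, +3), (-1, +4, +4), (+0, -5, +5). This is the pattern (+1, +1, -1), (+2, -1, +3), (-1, +4, +4), (+0, -5, +5) repeated.
step 9: apply (+1, +1, -1) → (6, -8, 11)
step 10: apply (+2, -1, +3) → (8, -9, 14)
step 11: apply (-1, +4, +4) → (7, -5, 18)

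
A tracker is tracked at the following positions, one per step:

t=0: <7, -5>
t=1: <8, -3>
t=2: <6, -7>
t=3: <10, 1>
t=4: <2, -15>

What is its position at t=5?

<18, 17>

Consecutive displacements <+1, +2>, <-2, -4>, <+4, +8>, <-8, -16> scale by a factor of -2 each step.
step 5: <2, -15> + <+16, +32> → <18, 17>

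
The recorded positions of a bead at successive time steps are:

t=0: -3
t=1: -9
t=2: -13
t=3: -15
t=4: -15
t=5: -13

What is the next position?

Taking differences between consecutive positions: -6, -4, -2, +0, +2. These grow by +2 each step.
step 6: -13 + 4 → -9

-9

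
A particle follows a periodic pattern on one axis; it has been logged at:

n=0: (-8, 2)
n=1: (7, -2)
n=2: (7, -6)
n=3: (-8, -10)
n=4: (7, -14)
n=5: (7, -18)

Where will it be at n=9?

(-8, -34)

First: cycles through -8, 7, 7 every 3 steps. Step 9 lands at position 0 of the cycle → -8.
Second: linear, -4 per step → -34 at step 9.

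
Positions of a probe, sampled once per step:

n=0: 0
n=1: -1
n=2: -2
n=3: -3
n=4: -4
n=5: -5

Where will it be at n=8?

The position changes by -1 every step.
step 6: -5 − 1 → -6
step 7: -6 − 1 → -7
step 8: -7 − 1 → -8

-8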